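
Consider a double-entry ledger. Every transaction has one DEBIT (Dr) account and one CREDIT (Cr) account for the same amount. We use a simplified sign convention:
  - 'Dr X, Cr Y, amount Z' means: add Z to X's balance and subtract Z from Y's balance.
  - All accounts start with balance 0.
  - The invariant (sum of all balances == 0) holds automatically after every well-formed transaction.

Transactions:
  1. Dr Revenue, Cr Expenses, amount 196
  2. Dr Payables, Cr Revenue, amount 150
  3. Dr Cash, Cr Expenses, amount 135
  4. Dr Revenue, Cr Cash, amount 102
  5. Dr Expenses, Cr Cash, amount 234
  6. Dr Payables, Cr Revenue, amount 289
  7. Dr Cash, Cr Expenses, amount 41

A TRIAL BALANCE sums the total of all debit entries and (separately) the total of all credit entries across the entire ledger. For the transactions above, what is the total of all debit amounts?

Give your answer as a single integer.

Txn 1: debit+=196
Txn 2: debit+=150
Txn 3: debit+=135
Txn 4: debit+=102
Txn 5: debit+=234
Txn 6: debit+=289
Txn 7: debit+=41
Total debits = 1147

Answer: 1147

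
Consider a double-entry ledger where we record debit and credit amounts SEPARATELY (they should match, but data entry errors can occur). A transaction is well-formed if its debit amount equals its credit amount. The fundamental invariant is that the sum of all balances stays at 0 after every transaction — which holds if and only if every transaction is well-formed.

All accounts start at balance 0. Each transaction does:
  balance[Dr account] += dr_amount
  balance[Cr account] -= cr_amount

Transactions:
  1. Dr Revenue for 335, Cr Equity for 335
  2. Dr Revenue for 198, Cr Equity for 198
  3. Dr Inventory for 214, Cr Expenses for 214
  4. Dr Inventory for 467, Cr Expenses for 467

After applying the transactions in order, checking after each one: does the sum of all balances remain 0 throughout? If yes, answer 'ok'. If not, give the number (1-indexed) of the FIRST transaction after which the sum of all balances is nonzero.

Answer: ok

Derivation:
After txn 1: dr=335 cr=335 sum_balances=0
After txn 2: dr=198 cr=198 sum_balances=0
After txn 3: dr=214 cr=214 sum_balances=0
After txn 4: dr=467 cr=467 sum_balances=0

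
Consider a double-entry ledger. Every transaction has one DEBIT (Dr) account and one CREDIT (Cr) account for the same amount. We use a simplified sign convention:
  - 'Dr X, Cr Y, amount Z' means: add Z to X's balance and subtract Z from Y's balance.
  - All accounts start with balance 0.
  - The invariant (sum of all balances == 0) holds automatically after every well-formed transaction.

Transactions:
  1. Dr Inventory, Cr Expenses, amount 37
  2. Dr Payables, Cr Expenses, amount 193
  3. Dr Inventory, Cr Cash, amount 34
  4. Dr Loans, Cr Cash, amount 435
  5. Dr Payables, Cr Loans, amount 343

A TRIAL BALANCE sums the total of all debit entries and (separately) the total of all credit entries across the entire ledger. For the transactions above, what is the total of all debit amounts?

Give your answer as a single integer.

Answer: 1042

Derivation:
Txn 1: debit+=37
Txn 2: debit+=193
Txn 3: debit+=34
Txn 4: debit+=435
Txn 5: debit+=343
Total debits = 1042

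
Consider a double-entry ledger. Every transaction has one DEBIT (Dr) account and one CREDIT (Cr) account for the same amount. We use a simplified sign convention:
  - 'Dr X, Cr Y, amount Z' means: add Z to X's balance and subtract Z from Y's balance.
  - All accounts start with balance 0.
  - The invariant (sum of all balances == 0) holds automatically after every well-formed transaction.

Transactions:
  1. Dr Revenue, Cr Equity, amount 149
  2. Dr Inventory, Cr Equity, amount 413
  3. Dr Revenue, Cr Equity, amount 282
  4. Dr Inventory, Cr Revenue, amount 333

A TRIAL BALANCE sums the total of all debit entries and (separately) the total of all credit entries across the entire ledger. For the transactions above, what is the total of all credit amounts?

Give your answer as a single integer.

Txn 1: credit+=149
Txn 2: credit+=413
Txn 3: credit+=282
Txn 4: credit+=333
Total credits = 1177

Answer: 1177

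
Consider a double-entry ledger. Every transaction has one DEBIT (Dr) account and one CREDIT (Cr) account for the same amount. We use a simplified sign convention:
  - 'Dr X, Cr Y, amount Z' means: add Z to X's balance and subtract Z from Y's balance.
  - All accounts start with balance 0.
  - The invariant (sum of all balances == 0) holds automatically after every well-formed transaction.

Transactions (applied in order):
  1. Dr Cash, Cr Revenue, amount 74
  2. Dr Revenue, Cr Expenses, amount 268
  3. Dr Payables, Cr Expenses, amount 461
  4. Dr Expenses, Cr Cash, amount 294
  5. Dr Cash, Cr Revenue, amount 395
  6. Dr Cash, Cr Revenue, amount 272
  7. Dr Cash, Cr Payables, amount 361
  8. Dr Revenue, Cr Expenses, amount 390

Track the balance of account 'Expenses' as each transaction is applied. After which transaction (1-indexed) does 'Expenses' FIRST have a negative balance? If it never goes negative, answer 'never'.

Answer: 2

Derivation:
After txn 1: Expenses=0
After txn 2: Expenses=-268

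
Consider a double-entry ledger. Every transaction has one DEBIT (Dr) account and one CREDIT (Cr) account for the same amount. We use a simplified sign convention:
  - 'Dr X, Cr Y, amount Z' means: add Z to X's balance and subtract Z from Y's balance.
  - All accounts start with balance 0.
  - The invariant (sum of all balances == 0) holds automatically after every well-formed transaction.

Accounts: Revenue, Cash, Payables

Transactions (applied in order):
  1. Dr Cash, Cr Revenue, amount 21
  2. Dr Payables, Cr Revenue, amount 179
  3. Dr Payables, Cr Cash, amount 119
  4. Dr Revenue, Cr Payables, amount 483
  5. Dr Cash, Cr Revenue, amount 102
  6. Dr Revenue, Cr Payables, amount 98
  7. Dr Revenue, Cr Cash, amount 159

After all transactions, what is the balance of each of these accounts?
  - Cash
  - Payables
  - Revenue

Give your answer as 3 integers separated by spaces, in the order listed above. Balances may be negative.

After txn 1 (Dr Cash, Cr Revenue, amount 21): Cash=21 Revenue=-21
After txn 2 (Dr Payables, Cr Revenue, amount 179): Cash=21 Payables=179 Revenue=-200
After txn 3 (Dr Payables, Cr Cash, amount 119): Cash=-98 Payables=298 Revenue=-200
After txn 4 (Dr Revenue, Cr Payables, amount 483): Cash=-98 Payables=-185 Revenue=283
After txn 5 (Dr Cash, Cr Revenue, amount 102): Cash=4 Payables=-185 Revenue=181
After txn 6 (Dr Revenue, Cr Payables, amount 98): Cash=4 Payables=-283 Revenue=279
After txn 7 (Dr Revenue, Cr Cash, amount 159): Cash=-155 Payables=-283 Revenue=438

Answer: -155 -283 438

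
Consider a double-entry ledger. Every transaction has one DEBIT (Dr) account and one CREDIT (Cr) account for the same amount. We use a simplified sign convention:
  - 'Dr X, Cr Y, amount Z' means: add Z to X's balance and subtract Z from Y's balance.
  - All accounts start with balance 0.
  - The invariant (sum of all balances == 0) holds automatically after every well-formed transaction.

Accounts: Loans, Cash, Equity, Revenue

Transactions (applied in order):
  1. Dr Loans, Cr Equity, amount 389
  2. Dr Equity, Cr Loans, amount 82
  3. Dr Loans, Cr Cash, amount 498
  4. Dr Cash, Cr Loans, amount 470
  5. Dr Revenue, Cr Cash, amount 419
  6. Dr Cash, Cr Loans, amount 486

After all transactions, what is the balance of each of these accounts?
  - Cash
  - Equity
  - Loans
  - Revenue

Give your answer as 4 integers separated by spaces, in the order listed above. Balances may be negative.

Answer: 39 -307 -151 419

Derivation:
After txn 1 (Dr Loans, Cr Equity, amount 389): Equity=-389 Loans=389
After txn 2 (Dr Equity, Cr Loans, amount 82): Equity=-307 Loans=307
After txn 3 (Dr Loans, Cr Cash, amount 498): Cash=-498 Equity=-307 Loans=805
After txn 4 (Dr Cash, Cr Loans, amount 470): Cash=-28 Equity=-307 Loans=335
After txn 5 (Dr Revenue, Cr Cash, amount 419): Cash=-447 Equity=-307 Loans=335 Revenue=419
After txn 6 (Dr Cash, Cr Loans, amount 486): Cash=39 Equity=-307 Loans=-151 Revenue=419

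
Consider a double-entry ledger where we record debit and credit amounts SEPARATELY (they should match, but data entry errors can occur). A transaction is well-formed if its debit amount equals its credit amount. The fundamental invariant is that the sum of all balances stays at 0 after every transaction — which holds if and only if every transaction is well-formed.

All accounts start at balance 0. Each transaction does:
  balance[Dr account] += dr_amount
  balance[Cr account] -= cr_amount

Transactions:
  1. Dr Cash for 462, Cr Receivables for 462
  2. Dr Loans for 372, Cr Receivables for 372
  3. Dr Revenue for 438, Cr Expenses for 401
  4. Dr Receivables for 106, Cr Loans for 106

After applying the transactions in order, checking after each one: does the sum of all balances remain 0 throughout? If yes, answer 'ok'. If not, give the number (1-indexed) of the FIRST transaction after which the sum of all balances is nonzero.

After txn 1: dr=462 cr=462 sum_balances=0
After txn 2: dr=372 cr=372 sum_balances=0
After txn 3: dr=438 cr=401 sum_balances=37
After txn 4: dr=106 cr=106 sum_balances=37

Answer: 3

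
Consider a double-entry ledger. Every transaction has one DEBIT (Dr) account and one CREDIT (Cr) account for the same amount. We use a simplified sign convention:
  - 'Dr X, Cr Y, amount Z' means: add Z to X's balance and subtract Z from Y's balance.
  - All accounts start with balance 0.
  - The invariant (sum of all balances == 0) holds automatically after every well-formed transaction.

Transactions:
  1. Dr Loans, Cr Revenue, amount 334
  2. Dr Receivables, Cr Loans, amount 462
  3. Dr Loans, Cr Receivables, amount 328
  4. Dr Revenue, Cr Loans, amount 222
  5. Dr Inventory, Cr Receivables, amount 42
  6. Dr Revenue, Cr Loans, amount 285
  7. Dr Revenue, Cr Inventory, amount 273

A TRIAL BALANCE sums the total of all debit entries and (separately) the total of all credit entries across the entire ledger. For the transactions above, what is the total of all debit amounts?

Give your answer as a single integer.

Answer: 1946

Derivation:
Txn 1: debit+=334
Txn 2: debit+=462
Txn 3: debit+=328
Txn 4: debit+=222
Txn 5: debit+=42
Txn 6: debit+=285
Txn 7: debit+=273
Total debits = 1946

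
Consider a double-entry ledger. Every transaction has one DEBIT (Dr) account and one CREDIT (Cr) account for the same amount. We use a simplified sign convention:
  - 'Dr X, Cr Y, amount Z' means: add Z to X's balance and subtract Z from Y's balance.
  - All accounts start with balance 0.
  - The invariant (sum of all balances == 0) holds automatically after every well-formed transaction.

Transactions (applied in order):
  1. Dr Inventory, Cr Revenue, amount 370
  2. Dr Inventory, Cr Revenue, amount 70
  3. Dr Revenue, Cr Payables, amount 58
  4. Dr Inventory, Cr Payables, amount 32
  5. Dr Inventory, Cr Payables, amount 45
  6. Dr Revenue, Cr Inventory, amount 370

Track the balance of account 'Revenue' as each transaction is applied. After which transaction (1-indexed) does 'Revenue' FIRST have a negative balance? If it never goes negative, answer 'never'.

Answer: 1

Derivation:
After txn 1: Revenue=-370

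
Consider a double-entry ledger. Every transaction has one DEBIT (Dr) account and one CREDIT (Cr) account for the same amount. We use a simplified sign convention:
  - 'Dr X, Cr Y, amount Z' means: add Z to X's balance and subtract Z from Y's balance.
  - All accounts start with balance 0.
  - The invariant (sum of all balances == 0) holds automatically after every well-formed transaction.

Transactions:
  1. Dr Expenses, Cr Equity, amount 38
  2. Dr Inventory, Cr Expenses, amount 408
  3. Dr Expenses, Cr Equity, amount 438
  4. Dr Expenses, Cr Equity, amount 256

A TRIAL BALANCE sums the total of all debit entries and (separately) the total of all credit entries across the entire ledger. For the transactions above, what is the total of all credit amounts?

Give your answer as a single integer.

Answer: 1140

Derivation:
Txn 1: credit+=38
Txn 2: credit+=408
Txn 3: credit+=438
Txn 4: credit+=256
Total credits = 1140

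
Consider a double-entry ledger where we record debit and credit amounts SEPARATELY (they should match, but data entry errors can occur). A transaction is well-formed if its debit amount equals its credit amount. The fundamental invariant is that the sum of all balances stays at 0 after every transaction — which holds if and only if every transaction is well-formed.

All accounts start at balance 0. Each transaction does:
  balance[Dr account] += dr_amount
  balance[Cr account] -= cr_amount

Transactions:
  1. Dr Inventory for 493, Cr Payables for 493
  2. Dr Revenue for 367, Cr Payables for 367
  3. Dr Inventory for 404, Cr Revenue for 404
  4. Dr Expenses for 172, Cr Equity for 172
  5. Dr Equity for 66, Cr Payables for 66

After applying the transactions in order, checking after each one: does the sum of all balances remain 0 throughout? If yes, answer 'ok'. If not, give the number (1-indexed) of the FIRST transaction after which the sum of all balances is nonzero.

After txn 1: dr=493 cr=493 sum_balances=0
After txn 2: dr=367 cr=367 sum_balances=0
After txn 3: dr=404 cr=404 sum_balances=0
After txn 4: dr=172 cr=172 sum_balances=0
After txn 5: dr=66 cr=66 sum_balances=0

Answer: ok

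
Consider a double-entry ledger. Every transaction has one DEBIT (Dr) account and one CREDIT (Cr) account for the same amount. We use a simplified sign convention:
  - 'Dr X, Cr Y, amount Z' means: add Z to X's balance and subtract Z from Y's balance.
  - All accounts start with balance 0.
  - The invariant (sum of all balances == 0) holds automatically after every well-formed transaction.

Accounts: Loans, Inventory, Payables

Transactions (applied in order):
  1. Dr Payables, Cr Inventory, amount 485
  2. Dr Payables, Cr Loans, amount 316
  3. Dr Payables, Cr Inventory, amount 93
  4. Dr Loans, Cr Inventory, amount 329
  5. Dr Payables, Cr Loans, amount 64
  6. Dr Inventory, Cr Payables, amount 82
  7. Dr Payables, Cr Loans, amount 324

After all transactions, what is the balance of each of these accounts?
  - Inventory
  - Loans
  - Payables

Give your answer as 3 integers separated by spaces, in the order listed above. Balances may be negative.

Answer: -825 -375 1200

Derivation:
After txn 1 (Dr Payables, Cr Inventory, amount 485): Inventory=-485 Payables=485
After txn 2 (Dr Payables, Cr Loans, amount 316): Inventory=-485 Loans=-316 Payables=801
After txn 3 (Dr Payables, Cr Inventory, amount 93): Inventory=-578 Loans=-316 Payables=894
After txn 4 (Dr Loans, Cr Inventory, amount 329): Inventory=-907 Loans=13 Payables=894
After txn 5 (Dr Payables, Cr Loans, amount 64): Inventory=-907 Loans=-51 Payables=958
After txn 6 (Dr Inventory, Cr Payables, amount 82): Inventory=-825 Loans=-51 Payables=876
After txn 7 (Dr Payables, Cr Loans, amount 324): Inventory=-825 Loans=-375 Payables=1200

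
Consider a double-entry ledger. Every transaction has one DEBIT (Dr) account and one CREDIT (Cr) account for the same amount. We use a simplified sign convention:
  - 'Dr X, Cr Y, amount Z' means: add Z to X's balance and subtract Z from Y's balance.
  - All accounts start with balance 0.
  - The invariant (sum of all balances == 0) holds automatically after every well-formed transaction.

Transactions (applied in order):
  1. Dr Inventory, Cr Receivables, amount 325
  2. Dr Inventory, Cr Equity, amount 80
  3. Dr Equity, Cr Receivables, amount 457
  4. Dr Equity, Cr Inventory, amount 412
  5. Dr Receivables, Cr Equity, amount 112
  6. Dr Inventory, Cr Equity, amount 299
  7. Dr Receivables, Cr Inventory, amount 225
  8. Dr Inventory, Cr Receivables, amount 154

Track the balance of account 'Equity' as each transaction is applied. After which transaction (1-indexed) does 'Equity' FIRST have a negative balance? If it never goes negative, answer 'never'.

Answer: 2

Derivation:
After txn 1: Equity=0
After txn 2: Equity=-80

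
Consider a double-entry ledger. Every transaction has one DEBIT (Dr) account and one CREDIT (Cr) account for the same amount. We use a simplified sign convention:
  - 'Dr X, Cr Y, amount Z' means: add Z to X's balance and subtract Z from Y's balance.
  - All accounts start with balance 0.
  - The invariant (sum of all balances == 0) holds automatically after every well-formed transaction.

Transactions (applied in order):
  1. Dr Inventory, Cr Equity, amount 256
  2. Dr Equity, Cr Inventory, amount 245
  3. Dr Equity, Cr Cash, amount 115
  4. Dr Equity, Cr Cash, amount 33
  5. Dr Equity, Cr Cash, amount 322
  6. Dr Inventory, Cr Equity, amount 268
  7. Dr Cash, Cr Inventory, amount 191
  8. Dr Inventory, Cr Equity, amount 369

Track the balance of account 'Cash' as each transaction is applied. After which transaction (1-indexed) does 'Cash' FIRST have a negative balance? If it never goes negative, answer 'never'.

After txn 1: Cash=0
After txn 2: Cash=0
After txn 3: Cash=-115

Answer: 3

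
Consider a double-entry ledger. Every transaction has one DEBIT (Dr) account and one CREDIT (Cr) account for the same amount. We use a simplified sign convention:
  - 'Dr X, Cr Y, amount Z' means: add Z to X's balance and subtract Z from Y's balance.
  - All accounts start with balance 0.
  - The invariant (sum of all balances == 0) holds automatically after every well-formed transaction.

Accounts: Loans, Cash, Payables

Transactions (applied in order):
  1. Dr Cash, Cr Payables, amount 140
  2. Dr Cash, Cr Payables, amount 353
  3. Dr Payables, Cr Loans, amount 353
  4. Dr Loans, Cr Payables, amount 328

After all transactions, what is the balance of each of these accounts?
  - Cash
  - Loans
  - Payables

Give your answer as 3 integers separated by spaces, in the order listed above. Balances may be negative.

After txn 1 (Dr Cash, Cr Payables, amount 140): Cash=140 Payables=-140
After txn 2 (Dr Cash, Cr Payables, amount 353): Cash=493 Payables=-493
After txn 3 (Dr Payables, Cr Loans, amount 353): Cash=493 Loans=-353 Payables=-140
After txn 4 (Dr Loans, Cr Payables, amount 328): Cash=493 Loans=-25 Payables=-468

Answer: 493 -25 -468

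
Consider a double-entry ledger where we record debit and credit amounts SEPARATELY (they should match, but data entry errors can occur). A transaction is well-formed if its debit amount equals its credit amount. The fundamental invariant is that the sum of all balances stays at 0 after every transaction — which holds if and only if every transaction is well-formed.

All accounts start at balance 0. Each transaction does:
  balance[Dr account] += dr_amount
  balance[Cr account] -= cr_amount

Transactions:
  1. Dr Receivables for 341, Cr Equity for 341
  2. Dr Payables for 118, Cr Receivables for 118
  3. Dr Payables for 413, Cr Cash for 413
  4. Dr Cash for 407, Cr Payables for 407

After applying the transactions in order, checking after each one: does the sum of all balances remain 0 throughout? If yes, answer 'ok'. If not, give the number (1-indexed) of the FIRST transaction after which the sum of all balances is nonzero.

Answer: ok

Derivation:
After txn 1: dr=341 cr=341 sum_balances=0
After txn 2: dr=118 cr=118 sum_balances=0
After txn 3: dr=413 cr=413 sum_balances=0
After txn 4: dr=407 cr=407 sum_balances=0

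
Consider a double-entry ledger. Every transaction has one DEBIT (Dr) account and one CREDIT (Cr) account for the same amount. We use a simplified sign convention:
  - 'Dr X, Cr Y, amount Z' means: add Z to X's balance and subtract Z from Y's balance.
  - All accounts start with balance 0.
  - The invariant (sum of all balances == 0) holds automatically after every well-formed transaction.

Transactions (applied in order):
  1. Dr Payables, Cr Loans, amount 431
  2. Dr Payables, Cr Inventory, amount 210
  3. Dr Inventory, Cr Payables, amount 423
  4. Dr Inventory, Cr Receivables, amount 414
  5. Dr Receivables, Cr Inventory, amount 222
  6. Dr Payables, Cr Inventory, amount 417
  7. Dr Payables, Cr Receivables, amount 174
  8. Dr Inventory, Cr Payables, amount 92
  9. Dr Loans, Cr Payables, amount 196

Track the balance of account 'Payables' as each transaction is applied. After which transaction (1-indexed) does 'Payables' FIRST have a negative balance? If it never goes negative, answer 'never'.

After txn 1: Payables=431
After txn 2: Payables=641
After txn 3: Payables=218
After txn 4: Payables=218
After txn 5: Payables=218
After txn 6: Payables=635
After txn 7: Payables=809
After txn 8: Payables=717
After txn 9: Payables=521

Answer: never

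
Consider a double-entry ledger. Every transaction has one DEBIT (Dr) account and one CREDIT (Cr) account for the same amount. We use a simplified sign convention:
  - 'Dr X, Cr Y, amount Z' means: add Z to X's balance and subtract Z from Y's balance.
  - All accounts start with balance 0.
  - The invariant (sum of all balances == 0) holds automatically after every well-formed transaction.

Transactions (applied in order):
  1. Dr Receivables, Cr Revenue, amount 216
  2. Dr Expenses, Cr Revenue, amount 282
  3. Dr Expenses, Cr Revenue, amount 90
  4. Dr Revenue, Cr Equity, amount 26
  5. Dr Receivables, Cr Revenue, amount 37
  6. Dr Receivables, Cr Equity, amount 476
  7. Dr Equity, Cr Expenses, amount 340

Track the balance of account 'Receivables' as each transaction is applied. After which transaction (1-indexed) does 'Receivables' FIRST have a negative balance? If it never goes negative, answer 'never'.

Answer: never

Derivation:
After txn 1: Receivables=216
After txn 2: Receivables=216
After txn 3: Receivables=216
After txn 4: Receivables=216
After txn 5: Receivables=253
After txn 6: Receivables=729
After txn 7: Receivables=729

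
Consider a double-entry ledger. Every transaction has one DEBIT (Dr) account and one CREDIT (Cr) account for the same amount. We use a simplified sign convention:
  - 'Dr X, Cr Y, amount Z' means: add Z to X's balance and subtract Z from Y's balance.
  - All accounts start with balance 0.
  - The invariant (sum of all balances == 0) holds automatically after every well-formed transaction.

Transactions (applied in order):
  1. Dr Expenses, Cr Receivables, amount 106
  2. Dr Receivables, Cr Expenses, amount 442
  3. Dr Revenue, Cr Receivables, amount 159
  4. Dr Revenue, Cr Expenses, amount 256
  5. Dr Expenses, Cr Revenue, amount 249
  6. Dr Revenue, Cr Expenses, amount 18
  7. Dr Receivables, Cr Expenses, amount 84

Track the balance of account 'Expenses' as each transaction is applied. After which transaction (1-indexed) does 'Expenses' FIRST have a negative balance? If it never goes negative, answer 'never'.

After txn 1: Expenses=106
After txn 2: Expenses=-336

Answer: 2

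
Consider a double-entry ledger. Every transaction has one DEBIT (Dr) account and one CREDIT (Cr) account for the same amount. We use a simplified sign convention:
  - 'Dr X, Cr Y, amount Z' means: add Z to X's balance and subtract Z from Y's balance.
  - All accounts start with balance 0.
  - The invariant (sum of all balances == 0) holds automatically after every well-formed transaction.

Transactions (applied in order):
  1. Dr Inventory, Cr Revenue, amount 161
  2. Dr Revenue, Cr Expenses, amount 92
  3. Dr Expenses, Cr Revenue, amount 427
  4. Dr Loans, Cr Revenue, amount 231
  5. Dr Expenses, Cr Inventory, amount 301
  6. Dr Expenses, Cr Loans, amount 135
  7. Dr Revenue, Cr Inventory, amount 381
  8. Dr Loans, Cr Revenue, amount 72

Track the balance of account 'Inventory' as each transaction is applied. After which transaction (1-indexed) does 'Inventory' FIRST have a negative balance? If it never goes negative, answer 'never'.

After txn 1: Inventory=161
After txn 2: Inventory=161
After txn 3: Inventory=161
After txn 4: Inventory=161
After txn 5: Inventory=-140

Answer: 5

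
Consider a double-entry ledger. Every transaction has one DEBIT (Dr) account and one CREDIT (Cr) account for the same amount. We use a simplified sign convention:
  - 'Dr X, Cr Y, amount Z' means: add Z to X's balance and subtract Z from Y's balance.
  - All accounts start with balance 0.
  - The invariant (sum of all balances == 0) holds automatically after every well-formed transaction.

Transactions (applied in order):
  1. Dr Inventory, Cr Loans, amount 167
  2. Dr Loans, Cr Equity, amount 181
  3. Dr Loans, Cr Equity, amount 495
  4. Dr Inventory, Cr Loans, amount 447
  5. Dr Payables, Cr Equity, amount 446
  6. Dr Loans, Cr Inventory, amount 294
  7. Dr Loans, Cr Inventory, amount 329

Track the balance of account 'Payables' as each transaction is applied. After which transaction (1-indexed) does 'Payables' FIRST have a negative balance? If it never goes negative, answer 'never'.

After txn 1: Payables=0
After txn 2: Payables=0
After txn 3: Payables=0
After txn 4: Payables=0
After txn 5: Payables=446
After txn 6: Payables=446
After txn 7: Payables=446

Answer: never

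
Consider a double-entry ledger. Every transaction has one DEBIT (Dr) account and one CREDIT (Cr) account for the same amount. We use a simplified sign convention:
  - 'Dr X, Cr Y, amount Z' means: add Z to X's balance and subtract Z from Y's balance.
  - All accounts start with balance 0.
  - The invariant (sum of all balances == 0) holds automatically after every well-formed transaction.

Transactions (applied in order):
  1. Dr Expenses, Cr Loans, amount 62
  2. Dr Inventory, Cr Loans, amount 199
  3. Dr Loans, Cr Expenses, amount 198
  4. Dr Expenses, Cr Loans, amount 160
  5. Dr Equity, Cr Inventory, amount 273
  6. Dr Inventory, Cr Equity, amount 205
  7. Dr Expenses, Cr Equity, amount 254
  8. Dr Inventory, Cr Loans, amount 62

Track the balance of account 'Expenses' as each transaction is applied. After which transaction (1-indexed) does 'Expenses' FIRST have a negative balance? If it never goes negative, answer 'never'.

After txn 1: Expenses=62
After txn 2: Expenses=62
After txn 3: Expenses=-136

Answer: 3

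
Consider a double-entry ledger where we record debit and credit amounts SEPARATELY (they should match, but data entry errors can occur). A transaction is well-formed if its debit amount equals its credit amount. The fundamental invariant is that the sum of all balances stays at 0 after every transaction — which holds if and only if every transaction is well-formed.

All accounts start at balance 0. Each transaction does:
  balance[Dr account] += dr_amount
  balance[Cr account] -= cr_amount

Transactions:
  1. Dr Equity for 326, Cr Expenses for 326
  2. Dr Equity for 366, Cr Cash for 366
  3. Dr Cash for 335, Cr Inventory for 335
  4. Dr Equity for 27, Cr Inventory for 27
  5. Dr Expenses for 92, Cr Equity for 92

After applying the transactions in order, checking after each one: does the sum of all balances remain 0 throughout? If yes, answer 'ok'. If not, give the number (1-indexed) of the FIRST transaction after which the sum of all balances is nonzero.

Answer: ok

Derivation:
After txn 1: dr=326 cr=326 sum_balances=0
After txn 2: dr=366 cr=366 sum_balances=0
After txn 3: dr=335 cr=335 sum_balances=0
After txn 4: dr=27 cr=27 sum_balances=0
After txn 5: dr=92 cr=92 sum_balances=0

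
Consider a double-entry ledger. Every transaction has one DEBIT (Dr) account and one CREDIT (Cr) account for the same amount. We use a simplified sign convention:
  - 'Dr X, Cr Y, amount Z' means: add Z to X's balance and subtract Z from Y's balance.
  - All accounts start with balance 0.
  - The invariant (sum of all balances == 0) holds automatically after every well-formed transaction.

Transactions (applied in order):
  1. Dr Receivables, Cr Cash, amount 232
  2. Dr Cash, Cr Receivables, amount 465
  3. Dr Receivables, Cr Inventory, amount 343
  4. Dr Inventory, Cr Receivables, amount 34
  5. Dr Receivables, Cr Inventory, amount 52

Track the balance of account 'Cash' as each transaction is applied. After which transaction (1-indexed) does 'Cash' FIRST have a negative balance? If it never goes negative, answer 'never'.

After txn 1: Cash=-232

Answer: 1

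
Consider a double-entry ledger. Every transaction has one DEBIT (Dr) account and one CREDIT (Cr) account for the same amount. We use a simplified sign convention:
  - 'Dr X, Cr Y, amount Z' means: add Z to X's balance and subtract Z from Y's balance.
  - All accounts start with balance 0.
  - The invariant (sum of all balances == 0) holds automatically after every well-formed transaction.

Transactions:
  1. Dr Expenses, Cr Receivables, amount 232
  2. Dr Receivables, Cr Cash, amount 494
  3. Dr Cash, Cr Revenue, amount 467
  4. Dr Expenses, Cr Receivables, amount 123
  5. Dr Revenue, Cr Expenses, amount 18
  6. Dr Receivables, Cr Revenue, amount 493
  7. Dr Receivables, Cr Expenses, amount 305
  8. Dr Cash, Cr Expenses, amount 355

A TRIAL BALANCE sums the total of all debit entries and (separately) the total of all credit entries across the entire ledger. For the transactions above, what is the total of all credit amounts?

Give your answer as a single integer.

Answer: 2487

Derivation:
Txn 1: credit+=232
Txn 2: credit+=494
Txn 3: credit+=467
Txn 4: credit+=123
Txn 5: credit+=18
Txn 6: credit+=493
Txn 7: credit+=305
Txn 8: credit+=355
Total credits = 2487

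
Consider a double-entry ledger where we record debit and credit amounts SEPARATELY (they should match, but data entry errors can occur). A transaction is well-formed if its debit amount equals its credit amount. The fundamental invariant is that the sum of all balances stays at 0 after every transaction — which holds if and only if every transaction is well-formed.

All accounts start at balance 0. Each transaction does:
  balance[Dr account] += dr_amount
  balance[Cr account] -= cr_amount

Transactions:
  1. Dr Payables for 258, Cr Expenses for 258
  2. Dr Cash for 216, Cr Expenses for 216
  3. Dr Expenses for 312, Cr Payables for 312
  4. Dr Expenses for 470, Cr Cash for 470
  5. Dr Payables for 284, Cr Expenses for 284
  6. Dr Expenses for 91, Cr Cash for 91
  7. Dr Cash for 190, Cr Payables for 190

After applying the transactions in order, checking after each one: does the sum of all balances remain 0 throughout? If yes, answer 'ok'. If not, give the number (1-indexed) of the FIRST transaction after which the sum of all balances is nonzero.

Answer: ok

Derivation:
After txn 1: dr=258 cr=258 sum_balances=0
After txn 2: dr=216 cr=216 sum_balances=0
After txn 3: dr=312 cr=312 sum_balances=0
After txn 4: dr=470 cr=470 sum_balances=0
After txn 5: dr=284 cr=284 sum_balances=0
After txn 6: dr=91 cr=91 sum_balances=0
After txn 7: dr=190 cr=190 sum_balances=0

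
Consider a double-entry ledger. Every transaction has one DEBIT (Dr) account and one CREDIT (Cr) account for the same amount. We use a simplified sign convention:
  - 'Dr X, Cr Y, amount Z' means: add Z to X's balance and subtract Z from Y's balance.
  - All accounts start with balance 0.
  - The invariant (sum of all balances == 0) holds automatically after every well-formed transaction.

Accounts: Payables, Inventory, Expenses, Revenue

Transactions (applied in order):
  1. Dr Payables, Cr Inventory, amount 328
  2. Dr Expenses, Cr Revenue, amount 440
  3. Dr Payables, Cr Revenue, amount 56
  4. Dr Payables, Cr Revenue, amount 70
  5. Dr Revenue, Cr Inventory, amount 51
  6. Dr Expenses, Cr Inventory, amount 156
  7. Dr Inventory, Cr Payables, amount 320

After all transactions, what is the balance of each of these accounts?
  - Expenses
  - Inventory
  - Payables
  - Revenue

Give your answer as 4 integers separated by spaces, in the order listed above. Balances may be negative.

After txn 1 (Dr Payables, Cr Inventory, amount 328): Inventory=-328 Payables=328
After txn 2 (Dr Expenses, Cr Revenue, amount 440): Expenses=440 Inventory=-328 Payables=328 Revenue=-440
After txn 3 (Dr Payables, Cr Revenue, amount 56): Expenses=440 Inventory=-328 Payables=384 Revenue=-496
After txn 4 (Dr Payables, Cr Revenue, amount 70): Expenses=440 Inventory=-328 Payables=454 Revenue=-566
After txn 5 (Dr Revenue, Cr Inventory, amount 51): Expenses=440 Inventory=-379 Payables=454 Revenue=-515
After txn 6 (Dr Expenses, Cr Inventory, amount 156): Expenses=596 Inventory=-535 Payables=454 Revenue=-515
After txn 7 (Dr Inventory, Cr Payables, amount 320): Expenses=596 Inventory=-215 Payables=134 Revenue=-515

Answer: 596 -215 134 -515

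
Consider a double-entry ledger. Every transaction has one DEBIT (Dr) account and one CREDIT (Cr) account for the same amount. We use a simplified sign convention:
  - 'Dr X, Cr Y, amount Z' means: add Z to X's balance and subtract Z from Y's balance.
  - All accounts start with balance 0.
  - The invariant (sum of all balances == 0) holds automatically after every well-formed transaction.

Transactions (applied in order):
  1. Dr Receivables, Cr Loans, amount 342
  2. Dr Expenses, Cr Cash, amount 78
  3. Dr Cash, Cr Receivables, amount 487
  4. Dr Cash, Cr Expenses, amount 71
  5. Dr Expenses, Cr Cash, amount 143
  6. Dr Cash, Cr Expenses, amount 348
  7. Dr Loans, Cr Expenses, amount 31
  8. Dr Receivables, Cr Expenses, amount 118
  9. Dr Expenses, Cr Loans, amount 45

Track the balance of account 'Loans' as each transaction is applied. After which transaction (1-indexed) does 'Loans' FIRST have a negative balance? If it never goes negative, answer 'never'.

Answer: 1

Derivation:
After txn 1: Loans=-342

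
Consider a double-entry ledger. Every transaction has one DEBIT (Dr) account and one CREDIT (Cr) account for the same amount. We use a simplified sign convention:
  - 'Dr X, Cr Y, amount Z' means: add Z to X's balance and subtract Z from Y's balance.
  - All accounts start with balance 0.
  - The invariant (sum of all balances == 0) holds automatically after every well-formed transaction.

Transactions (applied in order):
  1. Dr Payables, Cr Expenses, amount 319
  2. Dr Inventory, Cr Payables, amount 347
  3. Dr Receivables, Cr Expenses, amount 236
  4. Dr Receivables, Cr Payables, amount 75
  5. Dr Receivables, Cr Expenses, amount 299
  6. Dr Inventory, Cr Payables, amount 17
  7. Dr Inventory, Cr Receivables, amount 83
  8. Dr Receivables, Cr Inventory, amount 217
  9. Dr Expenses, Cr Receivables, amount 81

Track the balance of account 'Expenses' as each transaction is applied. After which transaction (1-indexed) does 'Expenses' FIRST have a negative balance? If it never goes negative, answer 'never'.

After txn 1: Expenses=-319

Answer: 1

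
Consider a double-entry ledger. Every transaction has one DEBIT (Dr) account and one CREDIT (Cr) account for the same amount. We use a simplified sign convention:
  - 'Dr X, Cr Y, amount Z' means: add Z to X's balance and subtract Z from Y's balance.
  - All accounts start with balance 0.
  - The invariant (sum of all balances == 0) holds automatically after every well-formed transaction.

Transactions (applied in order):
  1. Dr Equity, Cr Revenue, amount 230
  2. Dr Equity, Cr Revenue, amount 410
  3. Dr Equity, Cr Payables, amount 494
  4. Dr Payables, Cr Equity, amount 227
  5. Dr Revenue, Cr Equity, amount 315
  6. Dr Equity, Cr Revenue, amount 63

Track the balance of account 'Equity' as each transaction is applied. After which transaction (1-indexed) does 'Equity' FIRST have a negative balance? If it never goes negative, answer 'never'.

After txn 1: Equity=230
After txn 2: Equity=640
After txn 3: Equity=1134
After txn 4: Equity=907
After txn 5: Equity=592
After txn 6: Equity=655

Answer: never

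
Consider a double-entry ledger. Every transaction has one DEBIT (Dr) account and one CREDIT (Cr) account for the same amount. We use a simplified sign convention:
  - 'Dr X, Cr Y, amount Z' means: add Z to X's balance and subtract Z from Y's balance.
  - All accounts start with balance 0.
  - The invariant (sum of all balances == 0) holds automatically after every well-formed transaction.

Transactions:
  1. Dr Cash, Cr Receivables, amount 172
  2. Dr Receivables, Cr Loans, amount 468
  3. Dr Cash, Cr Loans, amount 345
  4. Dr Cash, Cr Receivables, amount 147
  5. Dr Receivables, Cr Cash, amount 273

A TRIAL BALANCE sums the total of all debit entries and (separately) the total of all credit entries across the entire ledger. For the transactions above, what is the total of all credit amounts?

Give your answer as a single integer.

Answer: 1405

Derivation:
Txn 1: credit+=172
Txn 2: credit+=468
Txn 3: credit+=345
Txn 4: credit+=147
Txn 5: credit+=273
Total credits = 1405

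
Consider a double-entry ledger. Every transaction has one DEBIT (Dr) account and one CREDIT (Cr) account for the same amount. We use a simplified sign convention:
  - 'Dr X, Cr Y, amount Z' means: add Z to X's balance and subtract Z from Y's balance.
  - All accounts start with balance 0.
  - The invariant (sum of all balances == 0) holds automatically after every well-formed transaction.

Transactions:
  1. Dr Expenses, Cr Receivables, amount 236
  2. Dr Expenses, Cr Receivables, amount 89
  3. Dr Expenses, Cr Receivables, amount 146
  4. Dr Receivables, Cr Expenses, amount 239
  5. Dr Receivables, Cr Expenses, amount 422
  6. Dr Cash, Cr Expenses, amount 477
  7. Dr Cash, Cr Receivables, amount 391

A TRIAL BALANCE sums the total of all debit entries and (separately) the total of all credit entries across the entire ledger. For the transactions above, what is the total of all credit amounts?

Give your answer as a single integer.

Txn 1: credit+=236
Txn 2: credit+=89
Txn 3: credit+=146
Txn 4: credit+=239
Txn 5: credit+=422
Txn 6: credit+=477
Txn 7: credit+=391
Total credits = 2000

Answer: 2000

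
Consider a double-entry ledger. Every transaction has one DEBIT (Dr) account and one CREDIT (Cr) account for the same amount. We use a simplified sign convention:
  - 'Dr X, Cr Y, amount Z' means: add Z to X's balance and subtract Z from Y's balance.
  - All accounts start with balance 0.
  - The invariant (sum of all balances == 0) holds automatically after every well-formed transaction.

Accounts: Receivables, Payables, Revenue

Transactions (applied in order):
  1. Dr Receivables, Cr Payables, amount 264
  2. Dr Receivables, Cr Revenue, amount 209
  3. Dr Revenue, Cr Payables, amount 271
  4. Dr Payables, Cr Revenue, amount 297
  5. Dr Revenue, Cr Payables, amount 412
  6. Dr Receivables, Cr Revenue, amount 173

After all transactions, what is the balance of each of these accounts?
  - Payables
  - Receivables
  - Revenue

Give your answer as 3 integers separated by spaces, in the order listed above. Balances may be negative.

Answer: -650 646 4

Derivation:
After txn 1 (Dr Receivables, Cr Payables, amount 264): Payables=-264 Receivables=264
After txn 2 (Dr Receivables, Cr Revenue, amount 209): Payables=-264 Receivables=473 Revenue=-209
After txn 3 (Dr Revenue, Cr Payables, amount 271): Payables=-535 Receivables=473 Revenue=62
After txn 4 (Dr Payables, Cr Revenue, amount 297): Payables=-238 Receivables=473 Revenue=-235
After txn 5 (Dr Revenue, Cr Payables, amount 412): Payables=-650 Receivables=473 Revenue=177
After txn 6 (Dr Receivables, Cr Revenue, amount 173): Payables=-650 Receivables=646 Revenue=4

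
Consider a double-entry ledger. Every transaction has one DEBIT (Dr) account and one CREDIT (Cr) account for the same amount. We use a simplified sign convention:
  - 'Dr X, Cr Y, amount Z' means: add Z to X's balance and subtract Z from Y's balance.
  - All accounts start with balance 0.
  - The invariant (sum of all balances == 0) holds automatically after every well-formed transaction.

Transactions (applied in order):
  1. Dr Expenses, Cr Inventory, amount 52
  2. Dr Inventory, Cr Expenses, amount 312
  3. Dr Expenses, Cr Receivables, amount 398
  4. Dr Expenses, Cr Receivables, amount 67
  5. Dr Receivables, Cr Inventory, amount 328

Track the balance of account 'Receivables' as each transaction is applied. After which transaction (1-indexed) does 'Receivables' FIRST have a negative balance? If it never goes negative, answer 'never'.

Answer: 3

Derivation:
After txn 1: Receivables=0
After txn 2: Receivables=0
After txn 3: Receivables=-398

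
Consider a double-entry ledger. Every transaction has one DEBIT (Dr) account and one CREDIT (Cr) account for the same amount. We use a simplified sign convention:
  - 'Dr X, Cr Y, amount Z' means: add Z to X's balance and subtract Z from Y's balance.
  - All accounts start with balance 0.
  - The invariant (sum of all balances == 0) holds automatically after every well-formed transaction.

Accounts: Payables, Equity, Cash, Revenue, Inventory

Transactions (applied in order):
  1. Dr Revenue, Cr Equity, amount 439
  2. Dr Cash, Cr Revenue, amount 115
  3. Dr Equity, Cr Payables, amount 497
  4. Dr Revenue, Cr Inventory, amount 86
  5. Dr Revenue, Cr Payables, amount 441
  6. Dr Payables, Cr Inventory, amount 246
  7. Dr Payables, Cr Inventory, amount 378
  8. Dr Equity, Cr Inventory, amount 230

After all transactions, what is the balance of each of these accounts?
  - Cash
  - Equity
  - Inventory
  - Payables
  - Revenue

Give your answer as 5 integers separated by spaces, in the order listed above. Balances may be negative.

After txn 1 (Dr Revenue, Cr Equity, amount 439): Equity=-439 Revenue=439
After txn 2 (Dr Cash, Cr Revenue, amount 115): Cash=115 Equity=-439 Revenue=324
After txn 3 (Dr Equity, Cr Payables, amount 497): Cash=115 Equity=58 Payables=-497 Revenue=324
After txn 4 (Dr Revenue, Cr Inventory, amount 86): Cash=115 Equity=58 Inventory=-86 Payables=-497 Revenue=410
After txn 5 (Dr Revenue, Cr Payables, amount 441): Cash=115 Equity=58 Inventory=-86 Payables=-938 Revenue=851
After txn 6 (Dr Payables, Cr Inventory, amount 246): Cash=115 Equity=58 Inventory=-332 Payables=-692 Revenue=851
After txn 7 (Dr Payables, Cr Inventory, amount 378): Cash=115 Equity=58 Inventory=-710 Payables=-314 Revenue=851
After txn 8 (Dr Equity, Cr Inventory, amount 230): Cash=115 Equity=288 Inventory=-940 Payables=-314 Revenue=851

Answer: 115 288 -940 -314 851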